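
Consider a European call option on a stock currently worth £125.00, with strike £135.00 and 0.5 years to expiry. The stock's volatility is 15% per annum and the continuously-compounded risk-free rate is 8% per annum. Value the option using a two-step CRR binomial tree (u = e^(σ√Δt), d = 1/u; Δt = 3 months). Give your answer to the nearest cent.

£3.73

CRR parameters: u = e^(σ√Δt) = e^(0.15·√0.25) = 1.0779, d = 1/u = 0.9277
Per-period rate: rΔt = 0.08·0.25 = 0.02, so R = e^0.02 = 1.0202
Risk-neutral probability p = (e^0.02 − 0.9277)/(1.0779 − 0.9277) = 0.0925/0.1501 = 0.6158
Terminal stock prices: S_uu = 145.2, S_ud = 125, S_dd = 107.6
Terminal payoffs (S − K): max(10.23, 0) = 10.23, max(-10, 0) = 0, max(-27.41, 0) = 0
Node u (S = 134.7): V_u = e^(−0.02)·[0.6158·10.2293 + 0.3842·0.0000] = 6.1745
Node d (S = 116): V_d = e^(−0.02)·[0.6158·0.0000 + 0.3842·0.0000] = 0.0000
Node 0 (S = 125): V_0 = e^(−0.02)·[0.6158·6.1745 + 0.3842·0.0000] = 3.7270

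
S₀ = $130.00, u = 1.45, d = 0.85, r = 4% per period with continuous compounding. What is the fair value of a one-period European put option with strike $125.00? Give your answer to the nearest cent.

Risk-neutral probability p = (e^0.04 − 0.85)/(1.45 − 0.85) = 0.1908/0.6000 = 0.3180
Terminal stock prices: S_u = 188.5, S_d = 110.5
Terminal payoffs (K − S): max(-63.5, 0) = 0, max(14.5, 0) = 14.5
Node 0 (S = 130): V_0 = e^(−0.04)·[0.3180·0.0000 + 0.6820·14.5000] = 9.5010

$9.50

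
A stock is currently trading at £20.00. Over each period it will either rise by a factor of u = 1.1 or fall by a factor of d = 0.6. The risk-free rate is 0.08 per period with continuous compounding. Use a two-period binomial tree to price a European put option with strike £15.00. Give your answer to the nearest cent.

£0.11

Risk-neutral probability p = (e^0.08 − 0.6)/(1.1 − 0.6) = 0.4833/0.5000 = 0.9666
Terminal stock prices: S_uu = 24.2, S_ud = 13.2, S_dd = 7.2
Terminal payoffs (K − S): max(-9.2, 0) = 0, max(1.8, 0) = 1.8, max(7.8, 0) = 7.8
Node u (S = 22): V_u = e^(−0.08)·[0.9666·0.0000 + 0.0334·1.8000] = 0.0555
Node d (S = 12): V_d = e^(−0.08)·[0.9666·1.8000 + 0.0334·7.8000] = 1.8467
Node 0 (S = 20): V_0 = e^(−0.08)·[0.9666·0.0555 + 0.0334·1.8467] = 0.1065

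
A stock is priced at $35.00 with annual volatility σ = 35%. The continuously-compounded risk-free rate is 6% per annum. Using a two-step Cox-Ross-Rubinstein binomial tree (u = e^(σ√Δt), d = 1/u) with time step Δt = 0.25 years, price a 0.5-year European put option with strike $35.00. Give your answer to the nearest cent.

$2.51

CRR parameters: u = e^(σ√Δt) = e^(0.35·√0.25) = 1.1912, d = 1/u = 0.8395
Per-period rate: rΔt = 0.06·0.25 = 0.015, so R = e^0.015 = 1.0151
Risk-neutral probability p = (e^0.015 − 0.8395)/(1.1912 − 0.8395) = 0.1757/0.3518 = 0.4993
Terminal stock prices: S_uu = 49.67, S_ud = 35, S_dd = 24.66
Terminal payoffs (K − S): max(-14.67, 0) = 0, max(0, 0) = 0, max(10.34, 0) = 10.34
Node u (S = 41.69): V_u = e^(−0.015)·[0.4993·0.0000 + 0.5007·0.0000] = 0.0000
Node d (S = 29.38): V_d = e^(−0.015)·[0.4993·0.0000 + 0.5007·10.3359] = 5.0979
Node 0 (S = 35): V_0 = e^(−0.015)·[0.4993·0.0000 + 0.5007·5.0979] = 2.5144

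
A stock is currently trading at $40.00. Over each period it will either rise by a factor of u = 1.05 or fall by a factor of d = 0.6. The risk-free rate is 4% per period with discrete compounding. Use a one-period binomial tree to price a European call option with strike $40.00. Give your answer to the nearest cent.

$1.88

Risk-neutral probability p = (1 + 0.04 − 0.6)/(1.05 − 0.6) = 0.4400/0.4500 = 0.9778
Terminal stock prices: S_u = 42, S_d = 24
Terminal payoffs (S − K): max(2, 0) = 2, max(-16, 0) = 0
Node 0 (S = 40): V_0 = 1/1.04·[0.9778·2.0000 + 0.0222·0.0000] = 1.8803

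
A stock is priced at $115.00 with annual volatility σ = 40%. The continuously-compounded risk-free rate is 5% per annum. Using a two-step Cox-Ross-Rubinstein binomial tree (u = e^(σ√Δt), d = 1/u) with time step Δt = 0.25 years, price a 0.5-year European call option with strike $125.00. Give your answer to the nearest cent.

$10.52

CRR parameters: u = e^(σ√Δt) = e^(0.4·√0.25) = 1.2214, d = 1/u = 0.8187
Per-period rate: rΔt = 0.05·0.25 = 0.0125, so R = e^0.0125 = 1.0126
Risk-neutral probability p = (e^0.0125 − 0.8187)/(1.2214 − 0.8187) = 0.1938/0.4027 = 0.4814
Terminal stock prices: S_uu = 171.6, S_ud = 115, S_dd = 77.09
Terminal payoffs (S − K): max(46.56, 0) = 46.56, max(-10, 0) = 0, max(-47.91, 0) = 0
Node u (S = 140.5): V_u = e^(−0.0125)·[0.4814·46.5598 + 0.5186·0.0000] = 22.1356
Node d (S = 94.15): V_d = e^(−0.0125)·[0.4814·0.0000 + 0.5186·0.0000] = 0.0000
Node 0 (S = 115): V_0 = e^(−0.0125)·[0.4814·22.1356 + 0.5186·0.0000] = 10.5238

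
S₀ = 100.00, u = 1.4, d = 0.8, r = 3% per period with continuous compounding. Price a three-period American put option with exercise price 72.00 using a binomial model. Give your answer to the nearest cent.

Risk-neutral probability p = (e^0.03 − 0.8)/(1.4 − 0.8) = 0.2305/0.6000 = 0.3841
Terminal stock prices: S_uuu = 274.4, S_uud = 156.8, S_udd = 89.6, S_ddd = 51.2
Terminal payoffs (K − S): max(-202.4, 0) = 0, max(-84.8, 0) = 0, max(-17.6, 0) = 0, max(20.8, 0) = 20.8
Node uu (S = 196): continuation = e^(−0.03)·[0.3841·0.0000 + 0.6159·0.0000] = 0.0000; exercise value = 0.0000 ≤ continuation, so V_uu = 0.0000
Node ud (S = 112): continuation = e^(−0.03)·[0.3841·0.0000 + 0.6159·0.0000] = 0.0000; exercise value = 0.0000 ≤ continuation, so V_ud = 0.0000
Node dd (S = 64): continuation = e^(−0.03)·[0.3841·0.0000 + 0.6159·20.8000] = 12.4323; exercise value = 8.0000 ≤ continuation, so V_dd = 12.4323
Node u (S = 140): continuation = e^(−0.03)·[0.3841·0.0000 + 0.6159·0.0000] = 0.0000; exercise value = 0.0000 ≤ continuation, so V_u = 0.0000
Node d (S = 80): continuation = e^(−0.03)·[0.3841·0.0000 + 0.6159·12.4323] = 7.4309; exercise value = 0.0000 ≤ continuation, so V_d = 7.4309
Node 0 (S = 100): continuation = e^(−0.03)·[0.3841·0.0000 + 0.6159·7.4309] = 4.4415; exercise value = 0.0000 ≤ continuation, so V_0 = 4.4415

4.44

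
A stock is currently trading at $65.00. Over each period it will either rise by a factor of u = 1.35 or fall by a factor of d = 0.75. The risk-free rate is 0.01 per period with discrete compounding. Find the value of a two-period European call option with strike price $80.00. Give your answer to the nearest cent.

Risk-neutral probability p = (1 + 0.01 − 0.75)/(1.35 − 0.75) = 0.2600/0.6000 = 0.4333
Terminal stock prices: S_uu = 118.5, S_ud = 65.81, S_dd = 36.56
Terminal payoffs (S − K): max(38.46, 0) = 38.46, max(-14.19, 0) = 0, max(-43.44, 0) = 0
Node u (S = 87.75): V_u = 1/1.01·[0.4333·38.4625 + 0.5667·0.0000] = 16.5021
Node d (S = 48.75): V_d = 1/1.01·[0.4333·0.0000 + 0.5667·0.0000] = 0.0000
Node 0 (S = 65): V_0 = 1/1.01·[0.4333·16.5021 + 0.5667·0.0000] = 7.0801

$7.08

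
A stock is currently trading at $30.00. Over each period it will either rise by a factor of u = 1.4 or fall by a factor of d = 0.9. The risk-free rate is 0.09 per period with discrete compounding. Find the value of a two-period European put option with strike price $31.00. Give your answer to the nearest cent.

Risk-neutral probability p = (1 + 0.09 − 0.9)/(1.4 − 0.9) = 0.1900/0.5000 = 0.3800
Terminal stock prices: S_uu = 58.8, S_ud = 37.8, S_dd = 24.3
Terminal payoffs (K − S): max(-27.8, 0) = 0, max(-6.8, 0) = 0, max(6.7, 0) = 6.7
Node u (S = 42): V_u = 1/1.09·[0.3800·0.0000 + 0.6200·0.0000] = 0.0000
Node d (S = 27): V_d = 1/1.09·[0.3800·0.0000 + 0.6200·6.7000] = 3.8110
Node 0 (S = 30): V_0 = 1/1.09·[0.3800·0.0000 + 0.6200·3.8110] = 2.1677

$2.17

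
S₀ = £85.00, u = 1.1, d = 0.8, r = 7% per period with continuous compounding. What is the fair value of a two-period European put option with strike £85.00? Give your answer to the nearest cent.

Risk-neutral probability p = (e^0.07 − 0.8)/(1.1 − 0.8) = 0.2725/0.3000 = 0.9084
Terminal stock prices: S_uu = 102.9, S_ud = 74.8, S_dd = 54.4
Terminal payoffs (K − S): max(-17.85, 0) = 0, max(10.2, 0) = 10.2, max(30.6, 0) = 30.6
Node u (S = 93.5): V_u = e^(−0.07)·[0.9084·0.0000 + 0.0916·10.2000] = 0.8715
Node d (S = 68): V_d = e^(−0.07)·[0.9084·10.2000 + 0.0916·30.6000] = 11.2535
Node 0 (S = 85): V_0 = e^(−0.07)·[0.9084·0.8715 + 0.0916·11.2535] = 1.6997

£1.70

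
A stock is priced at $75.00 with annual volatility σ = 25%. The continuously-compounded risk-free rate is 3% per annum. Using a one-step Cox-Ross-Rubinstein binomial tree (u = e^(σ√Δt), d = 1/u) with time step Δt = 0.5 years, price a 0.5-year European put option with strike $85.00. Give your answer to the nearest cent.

$10.95

CRR parameters: u = e^(σ√Δt) = e^(0.25·√0.5) = 1.1934, d = 1/u = 0.8380
Per-period rate: rΔt = 0.03·0.5 = 0.015, so R = e^0.015 = 1.0151
Risk-neutral probability p = (e^0.015 − 0.8380)/(1.1934 − 0.8380) = 0.1771/0.3554 = 0.4984
Terminal stock prices: S_u = 89.5, S_d = 62.85
Terminal payoffs (K − S): max(-4.502, 0) = 0, max(22.15, 0) = 22.15
Node 0 (S = 75): V_0 = e^(−0.015)·[0.4984·0.0000 + 0.5016·22.1525] = 10.9453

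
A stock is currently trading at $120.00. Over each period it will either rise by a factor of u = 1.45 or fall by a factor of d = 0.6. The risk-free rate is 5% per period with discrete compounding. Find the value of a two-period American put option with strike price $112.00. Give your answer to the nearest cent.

Risk-neutral probability p = (1 + 0.05 − 0.6)/(1.45 − 0.6) = 0.4500/0.8500 = 0.5294
Terminal stock prices: S_uu = 252.3, S_ud = 104.4, S_dd = 43.2
Terminal payoffs (K − S): max(-140.3, 0) = 0, max(7.6, 0) = 7.6, max(68.8, 0) = 68.8
Node u (S = 174): continuation = 1/1.05·[0.5294·0.0000 + 0.4706·7.6000] = 3.4062; exercise value = 0.0000 ≤ continuation, so V_u = 3.4062
Node d (S = 72): continuation = 1/1.05·[0.5294·7.6000 + 0.4706·68.8000] = 34.6667; exercise value = 40.0000 > continuation, so V_d = 40.0000 (exercise)
Node 0 (S = 120): continuation = 1/1.05·[0.5294·3.4062 + 0.4706·40.0000] = 19.6446; exercise value = 0.0000 ≤ continuation, so V_0 = 19.6446

$19.64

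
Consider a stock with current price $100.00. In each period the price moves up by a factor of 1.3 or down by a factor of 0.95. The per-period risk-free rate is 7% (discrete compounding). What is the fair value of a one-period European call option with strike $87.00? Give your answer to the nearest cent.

Risk-neutral probability p = (1 + 0.07 − 0.95)/(1.3 − 0.95) = 0.1200/0.3500 = 0.3429
Terminal stock prices: S_u = 130, S_d = 95
Terminal payoffs (S − K): max(43, 0) = 43, max(8, 0) = 8
Node 0 (S = 100): V_0 = 1/1.07·[0.3429·43.0000 + 0.6571·8.0000] = 18.6916

$18.69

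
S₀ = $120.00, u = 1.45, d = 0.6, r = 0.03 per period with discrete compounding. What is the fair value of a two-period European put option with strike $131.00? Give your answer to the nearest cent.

Risk-neutral probability p = (1 + 0.03 − 0.6)/(1.45 − 0.6) = 0.4300/0.8500 = 0.5059
Terminal stock prices: S_uu = 252.3, S_ud = 104.4, S_dd = 43.2
Terminal payoffs (K − S): max(-121.3, 0) = 0, max(26.6, 0) = 26.6, max(87.8, 0) = 87.8
Node u (S = 174): V_u = 1/1.03·[0.5059·0.0000 + 0.4941·26.6000] = 12.7607
Node d (S = 72): V_d = 1/1.03·[0.5059·26.6000 + 0.4941·87.8000] = 55.1845
Node 0 (S = 120): V_0 = 1/1.03·[0.5059·12.7607 + 0.4941·55.1845] = 32.7408

$32.74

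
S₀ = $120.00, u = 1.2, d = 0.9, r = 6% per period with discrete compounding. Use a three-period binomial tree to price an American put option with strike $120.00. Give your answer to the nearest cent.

Risk-neutral probability p = (1 + 0.06 − 0.9)/(1.2 − 0.9) = 0.1600/0.3000 = 0.5333
Terminal stock prices: S_uuu = 207.4, S_uud = 155.5, S_udd = 116.6, S_ddd = 87.48
Terminal payoffs (K − S): max(-87.36, 0) = 0, max(-35.52, 0) = 0, max(3.36, 0) = 3.36, max(32.52, 0) = 32.52
Node uu (S = 172.8): continuation = 1/1.06·[0.5333·0.0000 + 0.4667·0.0000] = 0.0000; exercise value = 0.0000 ≤ continuation, so V_uu = 0.0000
Node ud (S = 129.6): continuation = 1/1.06·[0.5333·0.0000 + 0.4667·3.3600] = 1.4792; exercise value = 0.0000 ≤ continuation, so V_ud = 1.4792
Node dd (S = 97.2): continuation = 1/1.06·[0.5333·3.3600 + 0.4667·32.5200] = 16.0075; exercise value = 22.8000 > continuation, so V_dd = 22.8000 (exercise)
Node u (S = 144): continuation = 1/1.06·[0.5333·0.0000 + 0.4667·1.4792] = 0.6512; exercise value = 0.0000 ≤ continuation, so V_u = 0.6512
Node d (S = 108): continuation = 1/1.06·[0.5333·1.4792 + 0.4667·22.8000] = 10.7820; exercise value = 12.0000 > continuation, so V_d = 12.0000 (exercise)
Node 0 (S = 120): continuation = 1/1.06·[0.5333·0.6512 + 0.4667·12.0000] = 5.6107; exercise value = 0.0000 ≤ continuation, so V_0 = 5.6107

$5.61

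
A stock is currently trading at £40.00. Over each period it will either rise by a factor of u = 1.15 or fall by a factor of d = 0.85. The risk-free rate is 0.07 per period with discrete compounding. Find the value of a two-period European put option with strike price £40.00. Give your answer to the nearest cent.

Risk-neutral probability p = (1 + 0.07 − 0.85)/(1.15 − 0.85) = 0.2200/0.3000 = 0.7333
Terminal stock prices: S_uu = 52.9, S_ud = 39.1, S_dd = 28.9
Terminal payoffs (K − S): max(-12.9, 0) = 0, max(0.9, 0) = 0.9, max(11.1, 0) = 11.1
Node u (S = 46): V_u = 1/1.07·[0.7333·0.0000 + 0.2667·0.9000] = 0.2243
Node d (S = 34): V_d = 1/1.07·[0.7333·0.9000 + 0.2667·11.1000] = 3.3832
Node 0 (S = 40): V_0 = 1/1.07·[0.7333·0.2243 + 0.2667·3.3832] = 0.9969

£1.00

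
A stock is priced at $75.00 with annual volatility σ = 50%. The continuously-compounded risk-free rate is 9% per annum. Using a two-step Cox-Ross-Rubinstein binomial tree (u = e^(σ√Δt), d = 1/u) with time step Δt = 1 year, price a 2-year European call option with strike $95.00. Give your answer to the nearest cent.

CRR parameters: u = e^(σ√Δt) = e^(0.5·√1) = 1.6487, d = 1/u = 0.6065
Per-period rate: rΔt = 0.09·1 = 0.09, so R = e^0.09 = 1.0942
Risk-neutral probability p = (e^0.09 − 0.6065)/(1.6487 − 0.6065) = 0.4876/1.0422 = 0.4679
Terminal stock prices: S_uu = 203.9, S_ud = 75, S_dd = 27.59
Terminal payoffs (S − K): max(108.9, 0) = 108.9, max(-20, 0) = 0, max(-67.41, 0) = 0
Node u (S = 123.7): V_u = e^(−0.09)·[0.4679·108.8711 + 0.5321·0.0000] = 46.5566
Node d (S = 45.49): V_d = e^(−0.09)·[0.4679·0.0000 + 0.5321·0.0000] = 0.0000
Node 0 (S = 75): V_0 = e^(−0.09)·[0.4679·46.5566 + 0.5321·0.0000] = 19.9091

$19.91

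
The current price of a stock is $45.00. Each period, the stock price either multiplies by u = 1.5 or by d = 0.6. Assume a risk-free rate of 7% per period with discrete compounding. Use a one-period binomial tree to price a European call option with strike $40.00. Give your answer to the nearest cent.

Risk-neutral probability p = (1 + 0.07 − 0.6)/(1.5 − 0.6) = 0.4700/0.9000 = 0.5222
Terminal stock prices: S_u = 67.5, S_d = 27
Terminal payoffs (S − K): max(27.5, 0) = 27.5, max(-13, 0) = 0
Node 0 (S = 45): V_0 = 1/1.07·[0.5222·27.5000 + 0.4778·0.0000] = 13.4216

$13.42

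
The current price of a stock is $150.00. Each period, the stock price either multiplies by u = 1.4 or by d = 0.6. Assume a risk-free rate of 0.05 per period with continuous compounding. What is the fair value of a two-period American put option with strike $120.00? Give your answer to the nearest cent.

$12.44

Risk-neutral probability p = (e^0.05 − 0.6)/(1.4 − 0.6) = 0.4513/0.8000 = 0.5641
Terminal stock prices: S_uu = 294, S_ud = 126, S_dd = 54
Terminal payoffs (K − S): max(-174, 0) = 0, max(-6, 0) = 0, max(66, 0) = 66
Node u (S = 210): continuation = e^(−0.05)·[0.5641·0.0000 + 0.4359·0.0000] = 0.0000; exercise value = 0.0000 ≤ continuation, so V_u = 0.0000
Node d (S = 90): continuation = e^(−0.05)·[0.5641·0.0000 + 0.4359·66.0000] = 27.3670; exercise value = 30.0000 > continuation, so V_d = 30.0000 (exercise)
Node 0 (S = 150): continuation = e^(−0.05)·[0.5641·0.0000 + 0.4359·30.0000] = 12.4395; exercise value = 0.0000 ≤ continuation, so V_0 = 12.4395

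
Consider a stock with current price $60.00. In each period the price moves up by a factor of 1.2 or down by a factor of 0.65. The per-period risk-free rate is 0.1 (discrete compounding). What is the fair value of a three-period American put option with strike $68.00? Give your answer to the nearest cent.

Risk-neutral probability p = (1 + 0.1 − 0.65)/(1.2 − 0.65) = 0.4500/0.5500 = 0.8182
Terminal stock prices: S_uuu = 103.7, S_uud = 56.16, S_udd = 30.42, S_ddd = 16.48
Terminal payoffs (K − S): max(-35.68, 0) = 0, max(11.84, 0) = 11.84, max(37.58, 0) = 37.58, max(51.52, 0) = 51.52
Node uu (S = 86.4): continuation = 1/1.1·[0.8182·0.0000 + 0.1818·11.8400] = 1.9570; exercise value = 0.0000 ≤ continuation, so V_uu = 1.9570
Node ud (S = 46.8): continuation = 1/1.1·[0.8182·11.8400 + 0.1818·37.5800] = 15.0182; exercise value = 21.2000 > continuation, so V_ud = 21.2000 (exercise)
Node dd (S = 25.35): continuation = 1/1.1·[0.8182·37.5800 + 0.1818·51.5225] = 36.4682; exercise value = 42.6500 > continuation, so V_dd = 42.6500 (exercise)
Node u (S = 72): continuation = 1/1.1·[0.8182·1.9570 + 0.1818·21.2000] = 4.9598; exercise value = 0.0000 ≤ continuation, so V_u = 4.9598
Node d (S = 39): continuation = 1/1.1·[0.8182·21.2000 + 0.1818·42.6500] = 22.8182; exercise value = 29.0000 > continuation, so V_d = 29.0000 (exercise)
Node 0 (S = 60): continuation = 1/1.1·[0.8182·4.9598 + 0.1818·29.0000] = 8.4825; exercise value = 8.0000 ≤ continuation, so V_0 = 8.4825

$8.48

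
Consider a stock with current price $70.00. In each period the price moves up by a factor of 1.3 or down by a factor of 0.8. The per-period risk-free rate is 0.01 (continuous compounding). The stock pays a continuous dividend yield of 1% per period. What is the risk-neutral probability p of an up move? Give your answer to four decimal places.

p = 0.4000

Per-period risk-free factor R = e^0.01 = 1.0101; dividend-adjusted growth = e^(0.01−0.01) = 1.0000.
Risk-neutral probability p = (1.0000 − 0.8)/(1.3 − 0.8) = 0.2000/0.5000 = 0.4000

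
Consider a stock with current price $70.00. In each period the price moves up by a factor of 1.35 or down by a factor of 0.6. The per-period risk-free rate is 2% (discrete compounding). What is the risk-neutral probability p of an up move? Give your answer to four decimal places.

Risk-neutral probability p = (1 + 0.02 − 0.6)/(1.35 − 0.6) = 0.4200/0.7500 = 0.5600

p = 0.5600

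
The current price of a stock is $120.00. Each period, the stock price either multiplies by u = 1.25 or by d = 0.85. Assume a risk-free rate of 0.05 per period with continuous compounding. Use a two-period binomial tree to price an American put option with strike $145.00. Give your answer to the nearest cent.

$25.00

Risk-neutral probability p = (e^0.05 − 0.85)/(1.25 − 0.85) = 0.2013/0.4000 = 0.5032
Terminal stock prices: S_uu = 187.5, S_ud = 127.5, S_dd = 86.7
Terminal payoffs (K − S): max(-42.5, 0) = 0, max(17.5, 0) = 17.5, max(58.3, 0) = 58.3
Node u (S = 150): continuation = e^(−0.05)·[0.5032·0.0000 + 0.4968·17.5000] = 8.2704; exercise value = 0.0000 ≤ continuation, so V_u = 8.2704
Node d (S = 102): continuation = e^(−0.05)·[0.5032·17.5000 + 0.4968·58.3000] = 35.9283; exercise value = 43.0000 > continuation, so V_d = 43.0000 (exercise)
Node 0 (S = 120): continuation = e^(−0.05)·[0.5032·8.2704 + 0.4968·43.0000] = 24.2800; exercise value = 25.0000 > continuation, so V_0 = 25.0000 (exercise)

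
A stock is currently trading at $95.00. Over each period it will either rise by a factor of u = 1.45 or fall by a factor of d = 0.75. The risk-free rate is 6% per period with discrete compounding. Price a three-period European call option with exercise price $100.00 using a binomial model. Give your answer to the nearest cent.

Risk-neutral probability p = (1 + 0.06 − 0.75)/(1.45 − 0.75) = 0.3100/0.7000 = 0.4429
Terminal stock prices: S_uuu = 289.6, S_uud = 149.8, S_udd = 77.48, S_ddd = 40.08
Terminal payoffs (S − K): max(189.6, 0) = 189.6, max(49.8, 0) = 49.8, max(-22.52, 0) = 0, max(-59.92, 0) = 0
Node uu (S = 199.7): V_uu = 1/1.06·[0.4429·189.6194 + 0.5571·49.8031] = 105.3979
Node ud (S = 103.3): V_ud = 1/1.06·[0.4429·49.8031 + 0.5571·0.0000] = 20.8072
Node dd (S = 53.44): V_dd = 1/1.06·[0.4429·0.0000 + 0.5571·0.0000] = 0.0000
Node u (S = 137.8): V_u = 1/1.06·[0.4429·105.3979 + 0.5571·20.8072] = 54.9706
Node d (S = 71.25): V_d = 1/1.06·[0.4429·20.8072 + 0.5571·0.0000] = 8.6930
Node 0 (S = 95): V_0 = 1/1.06·[0.4429·54.9706 + 0.5571·8.6930] = 27.5353

$27.54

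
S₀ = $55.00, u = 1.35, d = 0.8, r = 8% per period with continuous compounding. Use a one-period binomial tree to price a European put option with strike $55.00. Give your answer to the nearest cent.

$4.92

Risk-neutral probability p = (e^0.08 − 0.8)/(1.35 − 0.8) = 0.2833/0.5500 = 0.5151
Terminal stock prices: S_u = 74.25, S_d = 44
Terminal payoffs (K − S): max(-19.25, 0) = 0, max(11, 0) = 11
Node 0 (S = 55): V_0 = e^(−0.08)·[0.5151·0.0000 + 0.4849·11.0000] = 4.9241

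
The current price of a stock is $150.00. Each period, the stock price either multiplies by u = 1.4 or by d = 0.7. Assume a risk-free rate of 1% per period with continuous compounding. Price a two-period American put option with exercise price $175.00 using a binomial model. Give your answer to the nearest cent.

Risk-neutral probability p = (e^0.01 − 0.7)/(1.4 − 0.7) = 0.3101/0.7000 = 0.4429
Terminal stock prices: S_uu = 294, S_ud = 147, S_dd = 73.5
Terminal payoffs (K − S): max(-119, 0) = 0, max(28, 0) = 28, max(101.5, 0) = 101.5
Node u (S = 210): continuation = e^(−0.01)·[0.4429·0.0000 + 0.5571·28.0000] = 15.4428; exercise value = 0.0000 ≤ continuation, so V_u = 15.4428
Node d (S = 105): continuation = e^(−0.01)·[0.4429·28.0000 + 0.5571·101.5000] = 68.2587; exercise value = 70.0000 > continuation, so V_d = 70.0000 (exercise)
Node 0 (S = 150): continuation = e^(−0.01)·[0.4429·15.4428 + 0.5571·70.0000] = 45.3790; exercise value = 25.0000 ≤ continuation, so V_0 = 45.3790

$45.38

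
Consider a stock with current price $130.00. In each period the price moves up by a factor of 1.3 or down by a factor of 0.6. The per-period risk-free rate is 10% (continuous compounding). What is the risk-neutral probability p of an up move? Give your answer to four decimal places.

Risk-neutral probability p = (e^0.1 − 0.6)/(1.3 − 0.6) = 0.5052/0.7000 = 0.7217

p = 0.7217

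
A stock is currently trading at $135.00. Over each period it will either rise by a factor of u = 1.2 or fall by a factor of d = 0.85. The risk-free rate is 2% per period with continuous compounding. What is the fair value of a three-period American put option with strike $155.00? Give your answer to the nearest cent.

$24.85

Risk-neutral probability p = (e^0.02 − 0.85)/(1.2 − 0.85) = 0.1702/0.3500 = 0.4863
Terminal stock prices: S_uuu = 233.3, S_uud = 165.2, S_udd = 117, S_ddd = 82.91
Terminal payoffs (K − S): max(-78.28, 0) = 0, max(-10.24, 0) = 0, max(37.96, 0) = 37.96, max(72.09, 0) = 72.09
Node uu (S = 194.4): continuation = e^(−0.02)·[0.4863·0.0000 + 0.5137·0.0000] = 0.0000; exercise value = 0.0000 ≤ continuation, so V_uu = 0.0000
Node ud (S = 137.7): continuation = e^(−0.02)·[0.4863·0.0000 + 0.5137·37.9550] = 19.1118; exercise value = 17.3000 ≤ continuation, so V_ud = 19.1118
Node dd (S = 97.54): continuation = e^(−0.02)·[0.4863·37.9550 + 0.5137·72.0931] = 54.3933; exercise value = 57.4625 > continuation, so V_dd = 57.4625 (exercise)
Node u (S = 162): continuation = e^(−0.02)·[0.4863·0.0000 + 0.5137·19.1118] = 9.6235; exercise value = 0.0000 ≤ continuation, so V_u = 9.6235
Node d (S = 114.8): continuation = e^(−0.02)·[0.4863·19.1118 + 0.5137·57.4625] = 38.0444; exercise value = 40.2500 > continuation, so V_d = 40.2500 (exercise)
Node 0 (S = 135): continuation = e^(−0.02)·[0.4863·9.6235 + 0.5137·40.2500] = 24.8546; exercise value = 20.0000 ≤ continuation, so V_0 = 24.8546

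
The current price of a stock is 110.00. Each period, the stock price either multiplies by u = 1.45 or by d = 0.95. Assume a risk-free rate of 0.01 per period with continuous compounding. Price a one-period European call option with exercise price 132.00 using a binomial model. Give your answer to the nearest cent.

3.27

Risk-neutral probability p = (e^0.01 − 0.95)/(1.45 − 0.95) = 0.0601/0.5000 = 0.1201
Terminal stock prices: S_u = 159.5, S_d = 104.5
Terminal payoffs (S − K): max(27.5, 0) = 27.5, max(-27.5, 0) = 0
Node 0 (S = 110): V_0 = e^(−0.01)·[0.1201·27.5000 + 0.8799·0.0000] = 3.2699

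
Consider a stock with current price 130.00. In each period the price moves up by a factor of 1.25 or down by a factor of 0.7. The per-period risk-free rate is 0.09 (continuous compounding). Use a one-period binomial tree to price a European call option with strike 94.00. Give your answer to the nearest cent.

Risk-neutral probability p = (e^0.09 − 0.7)/(1.25 − 0.7) = 0.3942/0.5500 = 0.7167
Terminal stock prices: S_u = 162.5, S_d = 91
Terminal payoffs (S − K): max(68.5, 0) = 68.5, max(-3, 0) = 0
Node 0 (S = 130): V_0 = e^(−0.09)·[0.7167·68.5000 + 0.2833·0.0000] = 44.8673

44.87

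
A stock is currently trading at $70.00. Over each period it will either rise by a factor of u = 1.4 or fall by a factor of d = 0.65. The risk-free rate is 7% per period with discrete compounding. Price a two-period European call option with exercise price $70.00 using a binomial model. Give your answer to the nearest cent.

$18.41

Risk-neutral probability p = (1 + 0.07 − 0.65)/(1.4 − 0.65) = 0.4200/0.7500 = 0.5600
Terminal stock prices: S_uu = 137.2, S_ud = 63.7, S_dd = 29.58
Terminal payoffs (S − K): max(67.2, 0) = 67.2, max(-6.3, 0) = 0, max(-40.42, 0) = 0
Node u (S = 98): V_u = 1/1.07·[0.5600·67.2000 + 0.4400·0.0000] = 35.1701
Node d (S = 45.5): V_d = 1/1.07·[0.5600·0.0000 + 0.4400·0.0000] = 0.0000
Node 0 (S = 70): V_0 = 1/1.07·[0.5600·35.1701 + 0.4400·0.0000] = 18.4068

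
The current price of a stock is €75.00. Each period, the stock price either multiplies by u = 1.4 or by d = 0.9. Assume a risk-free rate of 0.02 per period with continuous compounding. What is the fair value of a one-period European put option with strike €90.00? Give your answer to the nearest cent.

Risk-neutral probability p = (e^0.02 − 0.9)/(1.4 − 0.9) = 0.1202/0.5000 = 0.2404
Terminal stock prices: S_u = 105, S_d = 67.5
Terminal payoffs (K − S): max(-15, 0) = 0, max(22.5, 0) = 22.5
Node 0 (S = 75): V_0 = e^(−0.02)·[0.2404·0.0000 + 0.7596·22.5000] = 16.7525

€16.75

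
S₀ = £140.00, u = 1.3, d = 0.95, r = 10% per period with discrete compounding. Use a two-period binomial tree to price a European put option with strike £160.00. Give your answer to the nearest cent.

£9.08

Risk-neutral probability p = (1 + 0.1 − 0.95)/(1.3 − 0.95) = 0.1500/0.3500 = 0.4286
Terminal stock prices: S_uu = 236.6, S_ud = 172.9, S_dd = 126.3
Terminal payoffs (K − S): max(-76.6, 0) = 0, max(-12.9, 0) = 0, max(33.65, 0) = 33.65
Node u (S = 182): V_u = 1/1.1·[0.4286·0.0000 + 0.5714·0.0000] = 0.0000
Node d (S = 133): V_d = 1/1.1·[0.4286·0.0000 + 0.5714·33.6500] = 17.4805
Node 0 (S = 140): V_0 = 1/1.1·[0.4286·0.0000 + 0.5714·17.4805] = 9.0808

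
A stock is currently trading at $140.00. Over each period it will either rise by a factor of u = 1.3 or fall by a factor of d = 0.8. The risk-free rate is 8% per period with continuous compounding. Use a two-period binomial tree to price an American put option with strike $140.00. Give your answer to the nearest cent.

Risk-neutral probability p = (e^0.08 − 0.8)/(1.3 − 0.8) = 0.2833/0.5000 = 0.5666
Terminal stock prices: S_uu = 236.6, S_ud = 145.6, S_dd = 89.6
Terminal payoffs (K − S): max(-96.6, 0) = 0, max(-5.6, 0) = 0, max(50.4, 0) = 50.4
Node u (S = 182): continuation = e^(−0.08)·[0.5666·0.0000 + 0.4334·0.0000] = 0.0000; exercise value = 0.0000 ≤ continuation, so V_u = 0.0000
Node d (S = 112): continuation = e^(−0.08)·[0.5666·0.0000 + 0.4334·50.4000] = 20.1652; exercise value = 28.0000 > continuation, so V_d = 28.0000 (exercise)
Node 0 (S = 140): continuation = e^(−0.08)·[0.5666·0.0000 + 0.4334·28.0000] = 11.2029; exercise value = 0.0000 ≤ continuation, so V_0 = 11.2029

$11.20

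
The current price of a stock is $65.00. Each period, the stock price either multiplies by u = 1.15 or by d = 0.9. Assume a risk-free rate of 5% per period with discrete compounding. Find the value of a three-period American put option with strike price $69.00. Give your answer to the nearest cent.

Risk-neutral probability p = (1 + 0.05 − 0.9)/(1.15 − 0.9) = 0.1500/0.2500 = 0.6000
Terminal stock prices: S_uuu = 98.86, S_uud = 77.37, S_udd = 60.55, S_ddd = 47.39
Terminal payoffs (K − S): max(-29.86, 0) = 0, max(-8.366, 0) = 0, max(8.452, 0) = 8.452, max(21.61, 0) = 21.61
Node uu (S = 85.96): continuation = 1/1.05·[0.6000·0.0000 + 0.4000·0.0000] = 0.0000; exercise value = 0.0000 ≤ continuation, so V_uu = 0.0000
Node ud (S = 67.28): continuation = 1/1.05·[0.6000·0.0000 + 0.4000·8.4525] = 3.2200; exercise value = 1.7250 ≤ continuation, so V_ud = 3.2200
Node dd (S = 52.65): continuation = 1/1.05·[0.6000·8.4525 + 0.4000·21.6150] = 13.0643; exercise value = 16.3500 > continuation, so V_dd = 16.3500 (exercise)
Node u (S = 74.75): continuation = 1/1.05·[0.6000·0.0000 + 0.4000·3.2200] = 1.2267; exercise value = 0.0000 ≤ continuation, so V_u = 1.2267
Node d (S = 58.5): continuation = 1/1.05·[0.6000·3.2200 + 0.4000·16.3500] = 8.0686; exercise value = 10.5000 > continuation, so V_d = 10.5000 (exercise)
Node 0 (S = 65): continuation = 1/1.05·[0.6000·1.2267 + 0.4000·10.5000] = 4.7010; exercise value = 4.0000 ≤ continuation, so V_0 = 4.7010

$4.70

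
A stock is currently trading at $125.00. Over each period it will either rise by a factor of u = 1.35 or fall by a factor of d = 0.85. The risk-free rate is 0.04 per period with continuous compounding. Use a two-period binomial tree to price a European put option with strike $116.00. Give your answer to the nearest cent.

Risk-neutral probability p = (e^0.04 − 0.85)/(1.35 − 0.85) = 0.1908/0.5000 = 0.3816
Terminal stock prices: S_uu = 227.8, S_ud = 143.4, S_dd = 90.31
Terminal payoffs (K − S): max(-111.8, 0) = 0, max(-27.44, 0) = 0, max(25.69, 0) = 25.69
Node u (S = 168.8): V_u = e^(−0.04)·[0.3816·0.0000 + 0.6184·0.0000] = 0.0000
Node d (S = 106.2): V_d = e^(−0.04)·[0.3816·0.0000 + 0.6184·25.6875] = 15.2618
Node 0 (S = 125): V_0 = e^(−0.04)·[0.3816·0.0000 + 0.6184·15.2618] = 9.0675

$9.07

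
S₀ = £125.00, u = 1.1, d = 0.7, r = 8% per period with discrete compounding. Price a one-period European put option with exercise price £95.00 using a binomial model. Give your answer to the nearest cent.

£0.35

Risk-neutral probability p = (1 + 0.08 − 0.7)/(1.1 − 0.7) = 0.3800/0.4000 = 0.9500
Terminal stock prices: S_u = 137.5, S_d = 87.5
Terminal payoffs (K − S): max(-42.5, 0) = 0, max(7.5, 0) = 7.5
Node 0 (S = 125): V_0 = 1/1.08·[0.9500·0.0000 + 0.0500·7.5000] = 0.3472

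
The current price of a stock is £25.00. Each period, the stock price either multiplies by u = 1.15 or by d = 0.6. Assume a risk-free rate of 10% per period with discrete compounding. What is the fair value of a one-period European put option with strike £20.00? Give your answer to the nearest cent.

Risk-neutral probability p = (1 + 0.1 − 0.6)/(1.15 − 0.6) = 0.5000/0.5500 = 0.9091
Terminal stock prices: S_u = 28.75, S_d = 15
Terminal payoffs (K − S): max(-8.75, 0) = 0, max(5, 0) = 5
Node 0 (S = 25): V_0 = 1/1.1·[0.9091·0.0000 + 0.0909·5.0000] = 0.4132

£0.41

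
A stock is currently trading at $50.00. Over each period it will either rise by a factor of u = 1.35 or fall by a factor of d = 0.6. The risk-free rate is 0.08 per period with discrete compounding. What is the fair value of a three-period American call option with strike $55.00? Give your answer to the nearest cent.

Risk-neutral probability p = (1 + 0.08 − 0.6)/(1.35 − 0.6) = 0.4800/0.7500 = 0.6400
Terminal stock prices: S_uuu = 123, S_uud = 54.68, S_udd = 24.3, S_ddd = 10.8
Terminal payoffs (S − K): max(68.02, 0) = 68.02, max(-0.325, 0) = 0, max(-30.7, 0) = 0, max(-44.2, 0) = 0
Node uu (S = 91.13): continuation = 1/1.08·[0.6400·68.0188 + 0.3600·0.0000] = 40.3074; exercise value = 36.1250 ≤ continuation, so V_uu = 40.3074
Node ud (S = 40.5): continuation = 1/1.08·[0.6400·0.0000 + 0.3600·0.0000] = 0.0000; exercise value = 0.0000 ≤ continuation, so V_ud = 0.0000
Node dd (S = 18): continuation = 1/1.08·[0.6400·0.0000 + 0.3600·0.0000] = 0.0000; exercise value = 0.0000 ≤ continuation, so V_dd = 0.0000
Node u (S = 67.5): continuation = 1/1.08·[0.6400·40.3074 + 0.3600·0.0000] = 23.8859; exercise value = 12.5000 ≤ continuation, so V_u = 23.8859
Node d (S = 30): continuation = 1/1.08·[0.6400·0.0000 + 0.3600·0.0000] = 0.0000; exercise value = 0.0000 ≤ continuation, so V_d = 0.0000
Node 0 (S = 50): continuation = 1/1.08·[0.6400·23.8859 + 0.3600·0.0000] = 14.1546; exercise value = 0.0000 ≤ continuation, so V_0 = 14.1546

$14.15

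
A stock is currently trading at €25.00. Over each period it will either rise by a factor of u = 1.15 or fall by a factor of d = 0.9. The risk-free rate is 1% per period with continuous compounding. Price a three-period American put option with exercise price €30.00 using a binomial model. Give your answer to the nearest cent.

€5.18

Risk-neutral probability p = (e^0.01 − 0.9)/(1.15 − 0.9) = 0.1101/0.2500 = 0.4402
Terminal stock prices: S_uuu = 38.02, S_uud = 29.76, S_udd = 23.29, S_ddd = 18.23
Terminal payoffs (K − S): max(-8.022, 0) = 0, max(0.2438, 0) = 0.2438, max(6.713, 0) = 6.713, max(11.77, 0) = 11.77
Node uu (S = 33.06): continuation = e^(−0.01)·[0.4402·0.0000 + 0.5598·0.2438] = 0.1351; exercise value = 0.0000 ≤ continuation, so V_uu = 0.1351
Node ud (S = 25.87): continuation = e^(−0.01)·[0.4402·0.2438 + 0.5598·6.7125] = 3.8265; exercise value = 4.1250 > continuation, so V_ud = 4.1250 (exercise)
Node dd (S = 20.25): continuation = e^(−0.01)·[0.4402·6.7125 + 0.5598·11.7750] = 9.4515; exercise value = 9.7500 > continuation, so V_dd = 9.7500 (exercise)
Node u (S = 28.75): continuation = e^(−0.01)·[0.4402·0.1351 + 0.5598·4.1250] = 2.3451; exercise value = 1.2500 ≤ continuation, so V_u = 2.3451
Node d (S = 22.5): continuation = e^(−0.01)·[0.4402·4.1250 + 0.5598·9.7500] = 7.2015; exercise value = 7.5000 > continuation, so V_d = 7.5000 (exercise)
Node 0 (S = 25): continuation = e^(−0.01)·[0.4402·2.3451 + 0.5598·7.5000] = 5.1787; exercise value = 5.0000 ≤ continuation, so V_0 = 5.1787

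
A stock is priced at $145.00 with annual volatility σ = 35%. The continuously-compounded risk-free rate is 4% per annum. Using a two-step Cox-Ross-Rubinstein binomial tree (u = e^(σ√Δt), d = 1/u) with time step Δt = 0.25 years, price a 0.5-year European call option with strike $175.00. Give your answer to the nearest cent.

CRR parameters: u = e^(σ√Δt) = e^(0.35·√0.25) = 1.1912, d = 1/u = 0.8395
Per-period rate: rΔt = 0.04·0.25 = 0.01, so R = e^0.01 = 1.0101
Risk-neutral probability p = (e^0.01 − 0.8395)/(1.1912 − 0.8395) = 0.1706/0.3518 = 0.4849
Terminal stock prices: S_uu = 205.8, S_ud = 145, S_dd = 102.2
Terminal payoffs (S − K): max(30.76, 0) = 30.76, max(-30, 0) = 0, max(-72.82, 0) = 0
Node u (S = 172.7): V_u = e^(−0.01)·[0.4849·30.7648 + 0.5151·0.0000] = 14.7703
Node d (S = 121.7): V_d = e^(−0.01)·[0.4849·0.0000 + 0.5151·0.0000] = 0.0000
Node 0 (S = 145): V_0 = e^(−0.01)·[0.4849·14.7703 + 0.5151·0.0000] = 7.0913

$7.09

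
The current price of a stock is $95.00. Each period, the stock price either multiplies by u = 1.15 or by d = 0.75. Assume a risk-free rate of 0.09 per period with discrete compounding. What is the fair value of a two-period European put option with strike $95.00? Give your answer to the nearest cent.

Risk-neutral probability p = (1 + 0.09 − 0.75)/(1.15 − 0.75) = 0.3400/0.4000 = 0.8500
Terminal stock prices: S_uu = 125.6, S_ud = 81.94, S_dd = 53.44
Terminal payoffs (K − S): max(-30.64, 0) = 0, max(13.06, 0) = 13.06, max(41.56, 0) = 41.56
Node u (S = 109.2): V_u = 1/1.09·[0.8500·0.0000 + 0.1500·13.0625] = 1.7976
Node d (S = 71.25): V_d = 1/1.09·[0.8500·13.0625 + 0.1500·41.5625] = 15.9060
Node 0 (S = 95): V_0 = 1/1.09·[0.8500·1.7976 + 0.1500·15.9060] = 3.5907

$3.59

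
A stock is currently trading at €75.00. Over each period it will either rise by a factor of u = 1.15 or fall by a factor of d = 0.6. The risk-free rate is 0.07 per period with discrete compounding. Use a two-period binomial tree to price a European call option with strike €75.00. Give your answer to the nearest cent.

Risk-neutral probability p = (1 + 0.07 − 0.6)/(1.15 − 0.6) = 0.4700/0.5500 = 0.8545
Terminal stock prices: S_uu = 99.19, S_ud = 51.75, S_dd = 27
Terminal payoffs (S − K): max(24.19, 0) = 24.19, max(-23.25, 0) = 0, max(-48, 0) = 0
Node u (S = 86.25): V_u = 1/1.07·[0.8545·24.1875 + 0.1455·0.0000] = 19.3171
Node d (S = 45): V_d = 1/1.07·[0.8545·0.0000 + 0.1455·0.0000] = 0.0000
Node 0 (S = 75): V_0 = 1/1.07·[0.8545·19.3171 + 0.1455·0.0000] = 15.4274

€15.43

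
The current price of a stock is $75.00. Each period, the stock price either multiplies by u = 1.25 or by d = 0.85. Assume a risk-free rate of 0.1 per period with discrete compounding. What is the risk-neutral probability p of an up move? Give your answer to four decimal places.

Risk-neutral probability p = (1 + 0.1 − 0.85)/(1.25 − 0.85) = 0.2500/0.4000 = 0.6250

p = 0.6250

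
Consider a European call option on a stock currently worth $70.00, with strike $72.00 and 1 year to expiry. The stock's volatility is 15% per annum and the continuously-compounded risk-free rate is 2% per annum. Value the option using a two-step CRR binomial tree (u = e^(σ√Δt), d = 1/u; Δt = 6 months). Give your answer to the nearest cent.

CRR parameters: u = e^(σ√Δt) = e^(0.15·√0.5) = 1.1119, d = 1/u = 0.8994
Per-period rate: rΔt = 0.02·0.5 = 0.01, so R = e^0.01 = 1.0101
Risk-neutral probability p = (e^0.01 − 0.8994)/(1.1119 − 0.8994) = 0.1107/0.2125 = 0.5208
Terminal stock prices: S_uu = 86.54, S_ud = 70, S_dd = 56.62
Terminal payoffs (S − K): max(14.54, 0) = 14.54, max(-2, 0) = 0, max(-15.38, 0) = 0
Node u (S = 77.83): V_u = e^(−0.01)·[0.5208·14.5418 + 0.4792·0.0000] = 7.4980
Node d (S = 62.96): V_d = e^(−0.01)·[0.5208·0.0000 + 0.4792·0.0000] = 0.0000
Node 0 (S = 70): V_0 = e^(−0.01)·[0.5208·7.4980 + 0.4792·0.0000] = 3.8661

$3.87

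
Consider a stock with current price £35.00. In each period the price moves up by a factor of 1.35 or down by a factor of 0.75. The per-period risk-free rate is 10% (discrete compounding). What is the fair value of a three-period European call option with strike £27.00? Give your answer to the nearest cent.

£15.48

Risk-neutral probability p = (1 + 0.1 − 0.75)/(1.35 − 0.75) = 0.3500/0.6000 = 0.5833
Terminal stock prices: S_uuu = 86.11, S_uud = 47.84, S_udd = 26.58, S_ddd = 14.77
Terminal payoffs (S − K): max(59.11, 0) = 59.11, max(20.84, 0) = 20.84, max(-0.4219, 0) = 0, max(-12.23, 0) = 0
Node uu (S = 63.79): V_uu = 1/1.1·[0.5833·59.1131 + 0.4167·20.8406] = 39.2420
Node ud (S = 35.44): V_ud = 1/1.1·[0.5833·20.8406 + 0.4167·0.0000] = 11.0518
Node dd (S = 19.69): V_dd = 1/1.1·[0.5833·0.0000 + 0.4167·0.0000] = 0.0000
Node u (S = 47.25): V_u = 1/1.1·[0.5833·39.2420 + 0.4167·11.0518] = 24.9965
Node d (S = 26.25): V_d = 1/1.1·[0.5833·11.0518 + 0.4167·0.0000] = 5.8608
Node 0 (S = 35): V_0 = 1/1.1·[0.5833·24.9965 + 0.4167·5.8608] = 15.4757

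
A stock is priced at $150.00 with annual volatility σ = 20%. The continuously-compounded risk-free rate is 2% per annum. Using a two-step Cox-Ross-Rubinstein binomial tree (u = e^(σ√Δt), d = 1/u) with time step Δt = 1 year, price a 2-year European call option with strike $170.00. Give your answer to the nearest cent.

CRR parameters: u = e^(σ√Δt) = e^(0.2·√1) = 1.2214, d = 1/u = 0.8187
Per-period rate: rΔt = 0.02·1 = 0.02, so R = e^0.02 = 1.0202
Risk-neutral probability p = (e^0.02 − 0.8187)/(1.2214 − 0.8187) = 0.2015/0.4027 = 0.5003
Terminal stock prices: S_uu = 223.8, S_ud = 150, S_dd = 100.5
Terminal payoffs (S − K): max(53.77, 0) = 53.77, max(-20, 0) = 0, max(-69.45, 0) = 0
Node u (S = 183.2): V_u = e^(−0.02)·[0.5003·53.7737 + 0.4997·0.0000] = 26.3721
Node d (S = 122.8): V_d = e^(−0.02)·[0.5003·0.0000 + 0.4997·0.0000] = 0.0000
Node 0 (S = 150): V_0 = e^(−0.02)·[0.5003·26.3721 + 0.4997·0.0000] = 12.9336

$12.93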